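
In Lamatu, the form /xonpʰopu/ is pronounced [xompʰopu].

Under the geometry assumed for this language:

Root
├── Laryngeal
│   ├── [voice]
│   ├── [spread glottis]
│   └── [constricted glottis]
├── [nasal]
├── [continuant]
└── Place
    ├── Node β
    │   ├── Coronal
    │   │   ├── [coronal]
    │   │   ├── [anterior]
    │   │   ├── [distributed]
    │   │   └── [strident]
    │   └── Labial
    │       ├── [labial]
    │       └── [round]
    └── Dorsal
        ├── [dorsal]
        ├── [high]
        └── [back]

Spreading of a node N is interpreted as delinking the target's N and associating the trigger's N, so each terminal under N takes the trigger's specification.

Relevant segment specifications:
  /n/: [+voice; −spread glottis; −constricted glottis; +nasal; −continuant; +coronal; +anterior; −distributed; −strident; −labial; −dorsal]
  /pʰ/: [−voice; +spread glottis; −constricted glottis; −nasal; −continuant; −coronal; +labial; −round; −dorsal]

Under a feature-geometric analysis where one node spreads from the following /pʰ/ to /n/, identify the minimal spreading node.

Node β

Feature comparison: [labial], [round], [coronal], [anterior], [distributed], [strident] differ between /n/ and [m]; the remaining terminals match.
The smallest constituent containing every changed terminal is Node β — each of its daughters lacks at least one of the affected features.
Delinking /n/'s Node β and associating /pʰ/'s Node β gives precisely the feature bundle of [m].
[spread glottis], [voice] stay as in /n/ although /pʰ/ differs there, so no node dominating them spread; among the remaining candidates Node β is the lowest that derives the output.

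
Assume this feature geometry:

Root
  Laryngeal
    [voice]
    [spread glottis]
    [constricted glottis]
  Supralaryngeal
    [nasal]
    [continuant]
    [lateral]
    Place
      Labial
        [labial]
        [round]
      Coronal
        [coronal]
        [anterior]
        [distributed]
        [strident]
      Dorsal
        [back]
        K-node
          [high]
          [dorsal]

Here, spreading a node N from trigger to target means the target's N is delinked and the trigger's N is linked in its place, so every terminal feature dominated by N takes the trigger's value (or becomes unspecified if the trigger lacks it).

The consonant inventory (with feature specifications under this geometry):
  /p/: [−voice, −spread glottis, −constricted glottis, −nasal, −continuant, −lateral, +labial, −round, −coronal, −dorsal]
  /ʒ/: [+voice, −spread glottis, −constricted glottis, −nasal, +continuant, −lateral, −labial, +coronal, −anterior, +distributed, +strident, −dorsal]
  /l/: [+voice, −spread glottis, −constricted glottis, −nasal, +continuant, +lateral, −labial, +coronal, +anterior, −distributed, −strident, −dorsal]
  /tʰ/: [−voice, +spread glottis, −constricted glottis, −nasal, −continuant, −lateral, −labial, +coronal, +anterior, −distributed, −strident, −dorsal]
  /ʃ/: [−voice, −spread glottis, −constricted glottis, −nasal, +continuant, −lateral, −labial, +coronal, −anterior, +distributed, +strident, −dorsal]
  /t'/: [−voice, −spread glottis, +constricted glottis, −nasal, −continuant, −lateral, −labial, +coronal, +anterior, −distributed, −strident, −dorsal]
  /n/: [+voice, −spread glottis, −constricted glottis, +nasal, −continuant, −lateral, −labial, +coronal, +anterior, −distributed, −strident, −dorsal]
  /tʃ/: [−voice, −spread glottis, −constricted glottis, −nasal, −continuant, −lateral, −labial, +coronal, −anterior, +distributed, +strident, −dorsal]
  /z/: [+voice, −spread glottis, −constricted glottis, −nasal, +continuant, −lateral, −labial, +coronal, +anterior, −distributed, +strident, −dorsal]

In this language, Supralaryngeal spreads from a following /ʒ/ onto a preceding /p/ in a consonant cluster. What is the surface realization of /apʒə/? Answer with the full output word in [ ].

[aʃʒə]

Supralaryngeal immediately or transitively dominates [nasal], [continuant], [lateral], [labial], [round], [coronal], [anterior], [distributed], [strident], [back], [high], [dorsal].
After delinking /p/'s Supralaryngeal and linking /ʒ/'s, the affected terminals become [−nasal], [+continuant], [−lateral], [−labial], [+coronal], [−anterior], [+distributed], [+strident], [−dorsal]; [voice], [spread glottis], [constricted glottis] (outside Supralaryngeal) are retained from /p/.
Among the inventory, only /ʃ/ has exactly this specification, giving the surface form [aʃʒə].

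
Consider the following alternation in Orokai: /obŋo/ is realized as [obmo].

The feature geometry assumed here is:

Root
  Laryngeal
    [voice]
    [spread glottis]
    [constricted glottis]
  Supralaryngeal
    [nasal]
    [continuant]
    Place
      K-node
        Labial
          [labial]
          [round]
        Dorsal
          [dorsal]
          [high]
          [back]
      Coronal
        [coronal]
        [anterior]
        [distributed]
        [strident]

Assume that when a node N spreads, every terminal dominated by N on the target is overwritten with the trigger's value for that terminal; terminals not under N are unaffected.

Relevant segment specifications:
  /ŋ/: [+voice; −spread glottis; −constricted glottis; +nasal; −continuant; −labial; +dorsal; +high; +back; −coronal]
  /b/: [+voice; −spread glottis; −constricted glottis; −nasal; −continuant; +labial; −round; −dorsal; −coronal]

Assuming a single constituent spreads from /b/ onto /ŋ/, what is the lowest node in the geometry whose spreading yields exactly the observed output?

The alternation /ŋ/ → [m] changes [labial], [round], [dorsal], [high], [back] and nothing else.
These terminals are all dominated by K-node, and no proper subconstituent of K-node covers them all; K-node is their lowest common ancestor.
Delinking /ŋ/'s K-node and associating /b/'s K-node gives precisely the feature bundle of [m].
[nasal] stays as in /ŋ/ although /b/ differs there, so no node dominating it spread; among the remaining candidates K-node is the lowest that derives the output.

K-node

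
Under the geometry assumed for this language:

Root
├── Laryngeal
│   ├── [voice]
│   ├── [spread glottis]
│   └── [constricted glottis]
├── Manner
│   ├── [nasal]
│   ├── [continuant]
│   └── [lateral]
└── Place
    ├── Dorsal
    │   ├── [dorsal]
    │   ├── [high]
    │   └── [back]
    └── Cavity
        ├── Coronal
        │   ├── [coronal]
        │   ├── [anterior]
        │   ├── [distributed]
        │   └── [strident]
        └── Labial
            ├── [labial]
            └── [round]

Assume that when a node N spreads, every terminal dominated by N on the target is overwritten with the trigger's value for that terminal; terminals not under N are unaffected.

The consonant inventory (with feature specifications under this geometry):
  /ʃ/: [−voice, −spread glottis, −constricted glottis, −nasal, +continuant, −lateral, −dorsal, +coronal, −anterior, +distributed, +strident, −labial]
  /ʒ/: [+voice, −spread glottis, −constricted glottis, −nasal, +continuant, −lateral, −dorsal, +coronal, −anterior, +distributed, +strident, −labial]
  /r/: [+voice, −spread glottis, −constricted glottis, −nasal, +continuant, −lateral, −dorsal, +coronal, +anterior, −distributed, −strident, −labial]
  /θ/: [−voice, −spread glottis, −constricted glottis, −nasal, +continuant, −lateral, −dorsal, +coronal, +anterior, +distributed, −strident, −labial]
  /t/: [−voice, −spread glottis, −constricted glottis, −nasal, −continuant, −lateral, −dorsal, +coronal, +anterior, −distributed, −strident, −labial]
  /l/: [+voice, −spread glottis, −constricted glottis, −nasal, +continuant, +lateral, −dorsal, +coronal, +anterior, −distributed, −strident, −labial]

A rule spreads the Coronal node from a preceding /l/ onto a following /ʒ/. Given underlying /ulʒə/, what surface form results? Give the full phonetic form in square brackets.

The Coronal node dominates the terminals [coronal], [anterior], [distributed], [strident].
After delinking /ʒ/'s Coronal and linking /l/'s, the affected terminals become [+coronal], [+anterior], [−distributed], [−strident]; [voice], [spread glottis], [constricted glottis], … (outside Coronal) are retained from /ʒ/.
This feature bundle is that of [r], so /ulʒə/ surfaces as [ulrə].

[ulrə]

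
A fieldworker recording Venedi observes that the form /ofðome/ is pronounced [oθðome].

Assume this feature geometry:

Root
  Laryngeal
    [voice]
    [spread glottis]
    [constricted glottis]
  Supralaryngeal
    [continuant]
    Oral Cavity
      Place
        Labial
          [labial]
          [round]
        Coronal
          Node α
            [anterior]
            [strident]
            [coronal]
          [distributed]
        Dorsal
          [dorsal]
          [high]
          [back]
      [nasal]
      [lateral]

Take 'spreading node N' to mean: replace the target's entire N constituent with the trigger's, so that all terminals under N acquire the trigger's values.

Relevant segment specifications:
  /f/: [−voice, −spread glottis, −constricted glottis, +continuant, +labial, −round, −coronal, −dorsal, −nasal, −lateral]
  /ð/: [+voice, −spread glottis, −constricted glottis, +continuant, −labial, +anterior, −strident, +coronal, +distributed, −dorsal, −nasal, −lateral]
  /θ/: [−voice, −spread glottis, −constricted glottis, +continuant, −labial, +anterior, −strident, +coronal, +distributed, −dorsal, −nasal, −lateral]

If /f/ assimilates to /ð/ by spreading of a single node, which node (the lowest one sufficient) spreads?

The alternation /f/ → [θ] changes [labial], [round], [coronal], [anterior], [distributed], [strident] and nothing else.
In this geometry the lowest node dominating all of them is Place: every daughter of Place dominates only a proper subset, so no lower node suffices.
If Place spreads, every terminal under it takes /ð/'s value, producing [θ] as observed.
[voice], a feature on which the two segments disagree outside Place, is unchanged — nothing dominating it spread, and Place is the minimal sufficient constituent.

Place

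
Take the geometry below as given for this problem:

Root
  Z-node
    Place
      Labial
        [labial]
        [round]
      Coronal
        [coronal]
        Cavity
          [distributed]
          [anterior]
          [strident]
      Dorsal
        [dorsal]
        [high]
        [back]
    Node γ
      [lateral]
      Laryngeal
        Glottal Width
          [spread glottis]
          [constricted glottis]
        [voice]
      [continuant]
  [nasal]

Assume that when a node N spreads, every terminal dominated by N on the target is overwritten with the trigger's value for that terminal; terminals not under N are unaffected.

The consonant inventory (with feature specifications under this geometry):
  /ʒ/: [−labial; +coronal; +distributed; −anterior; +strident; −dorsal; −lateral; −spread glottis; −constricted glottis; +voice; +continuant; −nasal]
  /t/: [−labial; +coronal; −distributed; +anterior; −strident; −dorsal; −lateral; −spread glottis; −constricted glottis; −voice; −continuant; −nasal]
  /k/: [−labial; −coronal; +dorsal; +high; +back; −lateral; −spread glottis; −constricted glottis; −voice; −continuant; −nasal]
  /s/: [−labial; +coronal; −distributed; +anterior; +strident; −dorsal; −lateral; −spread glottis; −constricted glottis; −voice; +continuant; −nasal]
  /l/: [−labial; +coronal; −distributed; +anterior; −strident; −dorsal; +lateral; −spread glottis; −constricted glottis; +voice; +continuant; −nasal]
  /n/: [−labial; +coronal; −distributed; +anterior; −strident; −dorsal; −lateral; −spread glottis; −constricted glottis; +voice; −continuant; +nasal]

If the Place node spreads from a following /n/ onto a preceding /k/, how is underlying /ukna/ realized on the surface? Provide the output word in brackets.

Place immediately or transitively dominates [labial], [round], [coronal], [distributed], [anterior], [strident], [dorsal], [high], [back].
Spreading Place from /n/ onto /k/ replaces those values with /n/'s: [−labial], [+coronal], [−distributed], [+anterior], [−strident], [−dorsal]. Features outside Place ([lateral], [spread glottis], [constricted glottis], …) stay as in /k/.
Among the inventory, only /t/ has exactly this specification, giving the surface form [utna].

[utna]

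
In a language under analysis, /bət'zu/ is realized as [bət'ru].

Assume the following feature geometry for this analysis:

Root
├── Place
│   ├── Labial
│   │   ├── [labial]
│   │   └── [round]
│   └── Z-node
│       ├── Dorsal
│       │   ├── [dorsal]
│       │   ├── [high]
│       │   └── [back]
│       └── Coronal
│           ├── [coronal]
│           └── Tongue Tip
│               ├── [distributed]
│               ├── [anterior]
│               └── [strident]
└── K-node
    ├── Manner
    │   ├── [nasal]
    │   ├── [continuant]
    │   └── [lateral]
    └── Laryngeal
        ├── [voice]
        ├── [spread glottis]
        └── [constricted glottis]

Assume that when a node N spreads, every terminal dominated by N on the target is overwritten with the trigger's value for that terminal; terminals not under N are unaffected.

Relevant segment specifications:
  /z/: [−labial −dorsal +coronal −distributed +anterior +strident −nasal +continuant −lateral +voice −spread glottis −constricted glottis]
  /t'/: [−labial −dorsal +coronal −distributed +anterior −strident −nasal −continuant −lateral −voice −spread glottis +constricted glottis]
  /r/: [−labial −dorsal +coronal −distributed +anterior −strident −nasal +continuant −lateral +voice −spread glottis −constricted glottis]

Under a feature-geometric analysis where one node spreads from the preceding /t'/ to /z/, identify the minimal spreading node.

[strident]

Feature comparison: [strident] differs between /z/ and [r]; the remaining terminals match.
With a single altered terminal, the smallest constituent that could spread is that terminal — [strident].
Features on which the two segments disagree outside [strident], such as [constricted glottis], [voice], are unchanged — nothing dominating them spread, and [strident] is the minimal sufficient constituent.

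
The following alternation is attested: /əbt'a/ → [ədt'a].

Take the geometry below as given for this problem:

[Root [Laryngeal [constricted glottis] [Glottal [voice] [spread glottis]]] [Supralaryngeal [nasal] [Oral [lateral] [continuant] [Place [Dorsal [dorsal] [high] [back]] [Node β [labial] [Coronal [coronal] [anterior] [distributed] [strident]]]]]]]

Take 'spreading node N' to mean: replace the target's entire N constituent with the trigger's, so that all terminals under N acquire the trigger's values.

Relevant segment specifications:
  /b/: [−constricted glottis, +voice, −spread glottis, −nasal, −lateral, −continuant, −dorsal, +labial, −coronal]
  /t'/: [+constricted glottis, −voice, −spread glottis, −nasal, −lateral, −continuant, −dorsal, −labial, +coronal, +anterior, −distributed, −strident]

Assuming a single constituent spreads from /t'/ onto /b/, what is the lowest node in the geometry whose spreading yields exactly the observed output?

Node β

The alternation /b/ → [d] changes [labial], [coronal], [anterior], [distributed], [strident] and nothing else.
These terminals are all dominated by Node β, and no proper subconstituent of Node β covers them all; Node β is their lowest common ancestor.
Delinking /b/'s Node β and associating /t'/'s Node β gives precisely the feature bundle of [d].
[voice], [constricted glottis] stay as in /b/ although /t'/ differs there, so no node dominating them spread; among the remaining candidates Node β is the lowest that derives the output.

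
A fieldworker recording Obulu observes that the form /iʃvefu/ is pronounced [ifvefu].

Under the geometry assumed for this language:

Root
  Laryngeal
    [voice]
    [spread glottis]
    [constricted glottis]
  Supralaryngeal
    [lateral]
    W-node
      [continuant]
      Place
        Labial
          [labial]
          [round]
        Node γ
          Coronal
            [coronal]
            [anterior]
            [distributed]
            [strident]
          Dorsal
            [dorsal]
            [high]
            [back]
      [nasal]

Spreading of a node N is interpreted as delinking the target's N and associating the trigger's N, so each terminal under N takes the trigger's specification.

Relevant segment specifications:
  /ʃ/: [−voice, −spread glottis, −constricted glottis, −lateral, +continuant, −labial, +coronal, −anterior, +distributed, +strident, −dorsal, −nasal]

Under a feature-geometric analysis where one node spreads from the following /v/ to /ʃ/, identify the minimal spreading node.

The alternation /ʃ/ → [f] changes [labial], [round], [coronal], [anterior], [distributed], [strident] and nothing else.
In this geometry the lowest node dominating all of them is Place: every daughter of Place dominates only a proper subset, so no lower node suffices.
If Place spreads, every terminal under it takes /v/'s value, producing [f] as observed.
[voice], a feature on which the two segments disagree outside Place, is unchanged — nothing dominating it spread, and Place is the minimal sufficient constituent.

Place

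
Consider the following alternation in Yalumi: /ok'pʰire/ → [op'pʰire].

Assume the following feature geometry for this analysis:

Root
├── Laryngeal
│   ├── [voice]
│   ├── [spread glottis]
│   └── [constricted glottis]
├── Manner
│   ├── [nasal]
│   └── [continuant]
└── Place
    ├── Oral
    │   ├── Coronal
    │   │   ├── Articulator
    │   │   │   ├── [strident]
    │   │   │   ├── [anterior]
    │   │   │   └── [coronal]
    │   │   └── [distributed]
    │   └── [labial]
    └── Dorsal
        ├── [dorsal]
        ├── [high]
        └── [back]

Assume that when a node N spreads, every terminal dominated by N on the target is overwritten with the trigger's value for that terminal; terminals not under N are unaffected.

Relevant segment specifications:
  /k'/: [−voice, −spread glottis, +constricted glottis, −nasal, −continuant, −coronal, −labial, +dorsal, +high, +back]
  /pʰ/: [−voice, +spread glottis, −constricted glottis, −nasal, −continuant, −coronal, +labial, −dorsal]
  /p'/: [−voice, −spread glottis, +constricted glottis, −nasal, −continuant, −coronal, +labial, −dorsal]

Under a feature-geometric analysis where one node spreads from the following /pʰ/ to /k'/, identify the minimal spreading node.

Place

Feature comparison: [labial], [dorsal], [high], [back] differ between /k'/ and [p']; the remaining terminals match.
The smallest constituent containing every changed terminal is Place — each of its daughters lacks at least one of the affected features.
Delinking /k'/'s Place and associating /pʰ/'s Place gives precisely the feature bundle of [p'].
[spread glottis], [constricted glottis] — on which /pʰ/ differs from /k'/ — are unchanged, so Root cannot have spread; the constituent is no larger than Place.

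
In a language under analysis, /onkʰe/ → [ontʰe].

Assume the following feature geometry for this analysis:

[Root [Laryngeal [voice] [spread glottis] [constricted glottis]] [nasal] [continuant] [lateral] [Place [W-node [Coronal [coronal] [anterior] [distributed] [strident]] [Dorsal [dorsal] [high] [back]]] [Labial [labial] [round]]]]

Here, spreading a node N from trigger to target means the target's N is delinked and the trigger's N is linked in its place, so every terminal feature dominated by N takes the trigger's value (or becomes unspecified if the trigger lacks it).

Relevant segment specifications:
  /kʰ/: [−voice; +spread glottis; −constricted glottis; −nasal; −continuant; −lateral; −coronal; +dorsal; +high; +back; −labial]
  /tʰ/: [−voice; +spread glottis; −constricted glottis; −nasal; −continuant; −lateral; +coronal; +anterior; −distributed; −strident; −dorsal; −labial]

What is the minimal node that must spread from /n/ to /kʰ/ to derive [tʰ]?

/kʰ/ and [tʰ] differ in [coronal], [anterior], [distributed], [strident], [dorsal], [high], [back]; every other specified feature is identical.
In this geometry the lowest node dominating all of them is W-node: every daughter of W-node dominates only a proper subset, so no lower node suffices.
Spreading W-node from /n/ overwrites each of those terminals with /n/'s values, yielding exactly [tʰ].
Features on which the two segments disagree outside W-node, such as [voice], [nasal], are unchanged — nothing dominating them spread, and W-node is the minimal sufficient constituent.

W-node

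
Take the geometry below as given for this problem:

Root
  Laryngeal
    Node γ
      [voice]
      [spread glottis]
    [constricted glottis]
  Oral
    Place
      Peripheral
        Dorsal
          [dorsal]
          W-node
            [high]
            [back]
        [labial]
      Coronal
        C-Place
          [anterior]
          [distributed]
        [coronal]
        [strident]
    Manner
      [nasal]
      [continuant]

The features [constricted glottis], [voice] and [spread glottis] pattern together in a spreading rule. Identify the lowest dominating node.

[constricted glottis] is immediately dominated by Laryngeal.
[voice] is immediately dominated by Node γ.
[spread glottis] is immediately dominated by Node γ.
The listed terminals split across distinct daughters of Laryngeal, so Laryngeal itself is the smallest node containing them all.

Laryngeal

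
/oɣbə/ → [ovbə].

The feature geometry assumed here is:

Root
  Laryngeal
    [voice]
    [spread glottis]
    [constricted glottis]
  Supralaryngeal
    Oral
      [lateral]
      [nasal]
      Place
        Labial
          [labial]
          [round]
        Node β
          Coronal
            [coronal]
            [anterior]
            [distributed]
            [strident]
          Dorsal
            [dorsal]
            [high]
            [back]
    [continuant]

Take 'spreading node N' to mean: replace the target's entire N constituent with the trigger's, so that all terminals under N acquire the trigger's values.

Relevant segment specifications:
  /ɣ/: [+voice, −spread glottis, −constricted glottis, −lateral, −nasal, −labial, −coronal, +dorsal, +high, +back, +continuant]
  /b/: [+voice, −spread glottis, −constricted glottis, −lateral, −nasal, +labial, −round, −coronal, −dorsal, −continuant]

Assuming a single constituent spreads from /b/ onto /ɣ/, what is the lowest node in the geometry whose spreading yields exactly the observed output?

Feature comparison: [labial], [round], [dorsal], [high], [back] differ between /ɣ/ and [v]; the remaining terminals match.
The smallest constituent containing every changed terminal is Place — each of its daughters lacks at least one of the affected features.
Delinking /ɣ/'s Place and associating /b/'s Place gives precisely the feature bundle of [v].
[continuant] stays as in /ɣ/ although /b/ differs there, so no node dominating it spread; among the remaining candidates Place is the lowest that derives the output.

Place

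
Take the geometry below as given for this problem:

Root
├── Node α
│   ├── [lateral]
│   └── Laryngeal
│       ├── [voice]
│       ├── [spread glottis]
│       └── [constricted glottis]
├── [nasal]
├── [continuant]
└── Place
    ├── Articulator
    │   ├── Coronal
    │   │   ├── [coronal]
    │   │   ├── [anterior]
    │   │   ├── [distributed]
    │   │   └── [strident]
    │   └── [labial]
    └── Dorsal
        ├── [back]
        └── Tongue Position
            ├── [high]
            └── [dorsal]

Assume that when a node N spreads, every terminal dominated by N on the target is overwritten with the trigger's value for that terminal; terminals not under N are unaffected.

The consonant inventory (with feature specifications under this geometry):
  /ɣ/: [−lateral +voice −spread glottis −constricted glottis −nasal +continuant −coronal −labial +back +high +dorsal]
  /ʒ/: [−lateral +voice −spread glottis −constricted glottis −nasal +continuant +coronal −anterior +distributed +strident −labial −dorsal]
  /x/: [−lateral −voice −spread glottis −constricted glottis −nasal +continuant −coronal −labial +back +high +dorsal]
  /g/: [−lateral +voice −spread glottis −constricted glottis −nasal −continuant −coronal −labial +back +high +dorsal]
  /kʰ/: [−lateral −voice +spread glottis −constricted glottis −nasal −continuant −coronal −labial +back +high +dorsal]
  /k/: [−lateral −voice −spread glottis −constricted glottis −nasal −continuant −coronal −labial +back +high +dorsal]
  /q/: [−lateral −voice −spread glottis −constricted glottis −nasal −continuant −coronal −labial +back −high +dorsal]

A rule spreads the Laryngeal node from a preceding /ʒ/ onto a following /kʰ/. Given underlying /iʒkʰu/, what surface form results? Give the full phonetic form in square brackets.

The Laryngeal node dominates the terminals [voice], [spread glottis], [constricted glottis].
The target acquires /ʒ/'s values for everything under Laryngeal — [+voice], [−spread glottis], [−constricted glottis] — while keeping its own [lateral], [nasal], [continuant], ….
This feature bundle is that of [g], so /iʒkʰu/ surfaces as [iʒgu].

[iʒgu]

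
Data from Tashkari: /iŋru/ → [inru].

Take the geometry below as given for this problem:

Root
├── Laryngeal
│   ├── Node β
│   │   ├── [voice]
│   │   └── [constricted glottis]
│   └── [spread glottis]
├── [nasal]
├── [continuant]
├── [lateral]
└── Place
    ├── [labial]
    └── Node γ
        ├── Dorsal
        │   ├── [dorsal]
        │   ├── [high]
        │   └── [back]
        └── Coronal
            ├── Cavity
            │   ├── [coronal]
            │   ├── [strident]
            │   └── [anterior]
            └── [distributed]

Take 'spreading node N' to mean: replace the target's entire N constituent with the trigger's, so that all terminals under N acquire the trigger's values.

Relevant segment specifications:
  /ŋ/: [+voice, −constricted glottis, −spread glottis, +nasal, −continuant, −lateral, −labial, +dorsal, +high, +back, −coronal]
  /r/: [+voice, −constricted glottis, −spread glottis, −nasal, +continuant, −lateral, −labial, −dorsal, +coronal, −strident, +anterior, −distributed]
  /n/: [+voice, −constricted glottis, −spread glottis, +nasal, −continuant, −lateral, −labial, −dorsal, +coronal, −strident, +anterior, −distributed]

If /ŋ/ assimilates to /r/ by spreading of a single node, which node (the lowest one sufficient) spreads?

Node γ

Feature comparison: [coronal], [anterior], [distributed], [strident], [dorsal], [high], [back] differ between /ŋ/ and [n]; the remaining terminals match.
These terminals are all dominated by Node γ, and no proper subconstituent of Node γ covers them all; Node γ is their lowest common ancestor.
If Node γ spreads, every terminal under it takes /r/'s value, producing [n] as observed.
[continuant], [nasal] stay as in /ŋ/ although /r/ differs there, so no node dominating them spread; among the remaining candidates Node γ is the lowest that derives the output.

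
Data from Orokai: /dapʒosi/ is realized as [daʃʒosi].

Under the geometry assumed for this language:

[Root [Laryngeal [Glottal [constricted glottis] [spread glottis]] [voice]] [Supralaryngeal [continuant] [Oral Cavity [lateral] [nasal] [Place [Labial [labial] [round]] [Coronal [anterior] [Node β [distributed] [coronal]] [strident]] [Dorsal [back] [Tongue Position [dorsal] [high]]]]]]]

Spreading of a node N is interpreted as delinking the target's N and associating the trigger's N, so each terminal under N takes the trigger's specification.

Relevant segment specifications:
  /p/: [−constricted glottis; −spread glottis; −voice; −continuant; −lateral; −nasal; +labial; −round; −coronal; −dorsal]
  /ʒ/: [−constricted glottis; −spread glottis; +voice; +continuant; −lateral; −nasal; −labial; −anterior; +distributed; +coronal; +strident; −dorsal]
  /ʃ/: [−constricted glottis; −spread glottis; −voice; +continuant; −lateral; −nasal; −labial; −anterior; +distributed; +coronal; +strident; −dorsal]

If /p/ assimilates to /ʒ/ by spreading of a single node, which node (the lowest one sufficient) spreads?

/p/ and [ʃ] differ in [continuant], [labial], [round], [coronal], [anterior], [distributed], [strident]; every other specified feature is identical.
Tracing each changed feature up the tree, the paths first meet at Supralaryngeal; any lower node misses at least one of them.
If Supralaryngeal spreads, every terminal under it takes /ʒ/'s value, producing [ʃ] as observed.
Had Root spread, [voice] would have taken /ʒ/'s value; it stays as in /p/, confirming the spreading constituent is exactly Supralaryngeal.

Supralaryngeal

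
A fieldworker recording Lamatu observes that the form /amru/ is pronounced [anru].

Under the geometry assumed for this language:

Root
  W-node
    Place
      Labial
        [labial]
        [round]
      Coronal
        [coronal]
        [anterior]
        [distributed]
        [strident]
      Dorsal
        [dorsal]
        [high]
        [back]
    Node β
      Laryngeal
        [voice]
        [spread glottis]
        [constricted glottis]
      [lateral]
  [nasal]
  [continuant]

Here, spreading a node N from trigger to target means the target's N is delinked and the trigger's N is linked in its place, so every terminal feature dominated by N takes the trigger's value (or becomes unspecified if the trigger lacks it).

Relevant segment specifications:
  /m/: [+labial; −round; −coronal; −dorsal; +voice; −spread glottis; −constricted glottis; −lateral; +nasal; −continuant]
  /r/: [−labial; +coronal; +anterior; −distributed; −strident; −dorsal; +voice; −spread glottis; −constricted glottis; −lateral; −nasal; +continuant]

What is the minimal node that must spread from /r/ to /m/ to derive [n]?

Feature comparison: [labial], [round], [coronal], [anterior], [distributed], [strident] differ between /m/ and [n]; the remaining terminals match.
The smallest constituent containing every changed terminal is Place — each of its daughters lacks at least one of the affected features.
Delinking /m/'s Place and associating /r/'s Place gives precisely the feature bundle of [n].
Features on which the two segments disagree outside Place, such as [continuant], [nasal], are unchanged — nothing dominating them spread, and Place is the minimal sufficient constituent.

Place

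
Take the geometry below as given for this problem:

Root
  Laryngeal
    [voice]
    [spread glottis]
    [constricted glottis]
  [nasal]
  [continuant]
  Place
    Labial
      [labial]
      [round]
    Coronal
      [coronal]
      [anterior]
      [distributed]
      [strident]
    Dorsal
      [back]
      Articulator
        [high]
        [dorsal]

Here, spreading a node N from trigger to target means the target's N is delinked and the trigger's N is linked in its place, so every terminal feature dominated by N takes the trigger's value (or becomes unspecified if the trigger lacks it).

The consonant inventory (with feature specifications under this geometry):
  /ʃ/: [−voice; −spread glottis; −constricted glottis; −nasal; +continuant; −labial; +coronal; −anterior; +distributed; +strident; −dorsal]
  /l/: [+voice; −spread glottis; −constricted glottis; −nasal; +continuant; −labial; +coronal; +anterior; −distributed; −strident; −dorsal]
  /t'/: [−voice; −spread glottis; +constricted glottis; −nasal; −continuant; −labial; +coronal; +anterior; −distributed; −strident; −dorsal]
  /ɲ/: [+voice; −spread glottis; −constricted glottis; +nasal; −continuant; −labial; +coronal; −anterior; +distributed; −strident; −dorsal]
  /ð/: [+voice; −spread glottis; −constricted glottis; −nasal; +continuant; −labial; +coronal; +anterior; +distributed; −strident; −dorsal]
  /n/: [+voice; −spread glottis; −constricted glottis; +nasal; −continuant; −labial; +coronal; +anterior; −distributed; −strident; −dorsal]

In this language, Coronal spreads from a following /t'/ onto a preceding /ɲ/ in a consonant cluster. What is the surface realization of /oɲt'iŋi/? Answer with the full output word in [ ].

[ont'iŋi]

The Coronal node dominates the terminals [coronal], [anterior], [distributed], [strident].
Spreading Coronal from /t'/ onto /ɲ/ replaces those values with /t'/'s: [+coronal], [+anterior], [−distributed], [−strident]. Features outside Coronal ([voice], [spread glottis], [constricted glottis], …) stay as in /ɲ/.
The resulting bundle matches /n/ in the inventory; substituting it for /ɲ/ gives [ont'iŋi].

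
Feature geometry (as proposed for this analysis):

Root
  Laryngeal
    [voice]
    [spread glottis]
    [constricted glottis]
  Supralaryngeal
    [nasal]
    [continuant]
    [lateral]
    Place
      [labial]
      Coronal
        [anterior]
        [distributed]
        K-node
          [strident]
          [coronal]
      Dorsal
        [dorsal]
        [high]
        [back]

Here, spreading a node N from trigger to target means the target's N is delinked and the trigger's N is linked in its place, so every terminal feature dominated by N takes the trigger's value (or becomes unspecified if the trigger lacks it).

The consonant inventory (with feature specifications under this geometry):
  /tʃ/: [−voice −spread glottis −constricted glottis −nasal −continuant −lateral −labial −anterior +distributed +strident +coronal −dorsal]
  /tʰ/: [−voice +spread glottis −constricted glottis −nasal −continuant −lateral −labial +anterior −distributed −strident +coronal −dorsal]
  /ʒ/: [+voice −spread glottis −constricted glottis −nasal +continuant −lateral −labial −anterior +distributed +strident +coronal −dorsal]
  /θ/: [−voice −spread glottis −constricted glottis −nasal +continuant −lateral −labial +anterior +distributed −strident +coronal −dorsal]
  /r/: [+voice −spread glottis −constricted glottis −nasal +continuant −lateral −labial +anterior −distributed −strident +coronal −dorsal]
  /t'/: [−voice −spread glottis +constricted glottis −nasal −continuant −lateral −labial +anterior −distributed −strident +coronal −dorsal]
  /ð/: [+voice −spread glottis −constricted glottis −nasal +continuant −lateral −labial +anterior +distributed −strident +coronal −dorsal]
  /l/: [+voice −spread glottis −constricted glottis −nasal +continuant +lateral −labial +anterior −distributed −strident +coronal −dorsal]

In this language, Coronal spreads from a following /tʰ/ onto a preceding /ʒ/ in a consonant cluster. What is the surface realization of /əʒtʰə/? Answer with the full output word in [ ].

[ərtʰə]

Coronal immediately or transitively dominates [anterior], [distributed], [strident], [coronal].
The target acquires /tʰ/'s values for everything under Coronal — [+anterior], [−distributed], [−strident], [+coronal] — while keeping its own [voice], [spread glottis], [constricted glottis], ….
This feature bundle is that of [r], so /əʒtʰə/ surfaces as [ərtʰə].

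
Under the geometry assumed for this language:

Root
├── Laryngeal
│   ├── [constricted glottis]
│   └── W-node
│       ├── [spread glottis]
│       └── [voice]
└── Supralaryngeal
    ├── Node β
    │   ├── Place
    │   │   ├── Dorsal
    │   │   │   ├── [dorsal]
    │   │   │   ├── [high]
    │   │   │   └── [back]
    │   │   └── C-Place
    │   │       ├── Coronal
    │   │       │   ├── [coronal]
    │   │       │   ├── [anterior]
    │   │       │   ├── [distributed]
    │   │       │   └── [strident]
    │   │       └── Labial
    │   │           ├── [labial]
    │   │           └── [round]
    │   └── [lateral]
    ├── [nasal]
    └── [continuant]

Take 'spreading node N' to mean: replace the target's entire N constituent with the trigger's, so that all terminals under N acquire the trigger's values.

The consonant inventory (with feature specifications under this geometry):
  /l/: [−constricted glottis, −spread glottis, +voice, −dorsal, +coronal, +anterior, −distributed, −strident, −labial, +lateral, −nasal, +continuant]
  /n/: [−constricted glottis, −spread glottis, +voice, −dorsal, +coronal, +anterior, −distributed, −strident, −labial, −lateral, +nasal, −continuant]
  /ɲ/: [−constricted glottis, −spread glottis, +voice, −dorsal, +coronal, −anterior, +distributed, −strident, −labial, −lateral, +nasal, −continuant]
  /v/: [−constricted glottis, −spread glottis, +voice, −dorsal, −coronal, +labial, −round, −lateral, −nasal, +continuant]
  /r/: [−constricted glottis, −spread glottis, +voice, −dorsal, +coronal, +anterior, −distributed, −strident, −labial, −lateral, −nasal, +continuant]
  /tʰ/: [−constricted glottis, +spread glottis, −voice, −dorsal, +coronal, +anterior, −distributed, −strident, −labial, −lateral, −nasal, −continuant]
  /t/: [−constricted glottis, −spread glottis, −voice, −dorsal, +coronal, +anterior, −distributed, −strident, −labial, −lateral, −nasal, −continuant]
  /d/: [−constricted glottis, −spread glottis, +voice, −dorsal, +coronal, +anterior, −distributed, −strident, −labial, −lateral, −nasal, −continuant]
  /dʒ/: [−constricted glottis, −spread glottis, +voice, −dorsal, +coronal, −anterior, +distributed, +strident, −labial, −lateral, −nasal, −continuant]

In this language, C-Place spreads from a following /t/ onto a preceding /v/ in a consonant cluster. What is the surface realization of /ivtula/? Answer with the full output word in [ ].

C-Place immediately or transitively dominates [coronal], [anterior], [distributed], [strident], [labial], [round].
The target acquires /t/'s values for everything under C-Place — [+coronal], [+anterior], [−distributed], [−strident], [−labial] — while keeping its own [constricted glottis], [spread glottis], [voice], ….
Among the inventory, only /r/ has exactly this specification, giving the surface form [irtula].

[irtula]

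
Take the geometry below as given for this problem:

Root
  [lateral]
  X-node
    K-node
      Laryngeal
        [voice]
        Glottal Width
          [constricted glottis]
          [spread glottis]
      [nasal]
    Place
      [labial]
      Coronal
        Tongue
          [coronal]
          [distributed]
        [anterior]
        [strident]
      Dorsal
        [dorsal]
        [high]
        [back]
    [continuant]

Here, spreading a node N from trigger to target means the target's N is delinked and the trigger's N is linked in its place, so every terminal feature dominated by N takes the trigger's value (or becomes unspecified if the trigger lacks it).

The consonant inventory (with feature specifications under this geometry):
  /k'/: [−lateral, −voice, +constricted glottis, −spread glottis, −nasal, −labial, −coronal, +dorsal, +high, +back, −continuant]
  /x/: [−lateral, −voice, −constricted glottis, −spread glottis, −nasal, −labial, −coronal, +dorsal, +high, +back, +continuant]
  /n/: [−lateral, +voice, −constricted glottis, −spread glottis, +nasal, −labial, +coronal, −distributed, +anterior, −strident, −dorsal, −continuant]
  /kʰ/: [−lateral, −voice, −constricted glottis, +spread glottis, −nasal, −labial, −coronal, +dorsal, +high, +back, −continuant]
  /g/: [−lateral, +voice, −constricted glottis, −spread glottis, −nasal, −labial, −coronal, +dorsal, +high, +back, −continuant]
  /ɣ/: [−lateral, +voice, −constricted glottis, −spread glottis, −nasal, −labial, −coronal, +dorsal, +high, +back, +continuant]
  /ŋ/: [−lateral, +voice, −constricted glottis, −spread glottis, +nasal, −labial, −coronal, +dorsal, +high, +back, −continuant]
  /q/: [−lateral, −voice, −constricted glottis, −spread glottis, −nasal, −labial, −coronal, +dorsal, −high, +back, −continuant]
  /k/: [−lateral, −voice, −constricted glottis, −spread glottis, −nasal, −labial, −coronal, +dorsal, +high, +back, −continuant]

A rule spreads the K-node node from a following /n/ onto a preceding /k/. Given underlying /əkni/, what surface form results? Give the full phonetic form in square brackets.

[əŋni]

The K-node node dominates the terminals [voice], [constricted glottis], [spread glottis], [nasal].
Spreading K-node from /n/ onto /k/ replaces those values with /n/'s: [+voice], [−constricted glottis], [−spread glottis], [+nasal]. Features outside K-node ([lateral], [labial], [coronal], …) stay as in /k/.
This feature bundle is that of [ŋ], so /əkni/ surfaces as [əŋni].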